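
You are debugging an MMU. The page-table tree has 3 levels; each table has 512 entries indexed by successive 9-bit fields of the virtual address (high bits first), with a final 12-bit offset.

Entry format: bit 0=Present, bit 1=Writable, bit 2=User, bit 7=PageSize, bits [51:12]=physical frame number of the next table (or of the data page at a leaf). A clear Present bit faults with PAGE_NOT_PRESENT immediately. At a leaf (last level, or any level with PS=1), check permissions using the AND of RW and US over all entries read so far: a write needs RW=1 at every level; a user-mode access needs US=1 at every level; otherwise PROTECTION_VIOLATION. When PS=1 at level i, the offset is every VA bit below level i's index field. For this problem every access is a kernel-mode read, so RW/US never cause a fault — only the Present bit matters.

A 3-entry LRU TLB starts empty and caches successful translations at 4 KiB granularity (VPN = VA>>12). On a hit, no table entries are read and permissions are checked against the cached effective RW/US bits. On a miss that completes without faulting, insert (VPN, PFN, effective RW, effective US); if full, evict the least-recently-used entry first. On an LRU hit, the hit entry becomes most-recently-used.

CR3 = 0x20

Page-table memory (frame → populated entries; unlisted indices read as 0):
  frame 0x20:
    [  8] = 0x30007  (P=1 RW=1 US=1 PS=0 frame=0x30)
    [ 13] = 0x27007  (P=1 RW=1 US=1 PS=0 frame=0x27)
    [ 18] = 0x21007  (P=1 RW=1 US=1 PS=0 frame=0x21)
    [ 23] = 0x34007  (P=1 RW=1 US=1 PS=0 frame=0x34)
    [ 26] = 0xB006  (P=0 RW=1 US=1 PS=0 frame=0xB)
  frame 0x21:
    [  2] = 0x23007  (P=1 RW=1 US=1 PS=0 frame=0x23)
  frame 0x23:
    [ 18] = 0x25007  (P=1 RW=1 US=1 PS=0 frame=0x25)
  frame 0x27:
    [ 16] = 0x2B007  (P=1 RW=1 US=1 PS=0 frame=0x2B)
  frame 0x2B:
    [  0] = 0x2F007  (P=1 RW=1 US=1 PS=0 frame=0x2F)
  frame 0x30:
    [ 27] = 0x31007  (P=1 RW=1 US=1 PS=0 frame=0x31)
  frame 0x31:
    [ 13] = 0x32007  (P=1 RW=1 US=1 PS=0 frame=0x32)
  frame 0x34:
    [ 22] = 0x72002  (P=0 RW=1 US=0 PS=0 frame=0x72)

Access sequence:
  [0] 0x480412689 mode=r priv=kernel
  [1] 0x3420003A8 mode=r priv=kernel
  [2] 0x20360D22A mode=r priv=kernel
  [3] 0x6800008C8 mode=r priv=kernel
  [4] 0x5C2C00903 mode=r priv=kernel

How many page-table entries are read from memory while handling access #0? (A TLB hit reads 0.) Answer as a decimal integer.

Trace:
#0 VA=0x480412689 (r,kernel):
  lvl0: tbl 0x20, slot 18 ⇒ 0x21007 (P1/RW1/US1/PS0)
  lvl1: tbl 0x21, slot 2 ⇒ 0x23007 (P1/RW1/US1/PS0)
  lvl2: tbl 0x23, slot 18 ⇒ 0x25007 (P1/RW1/US1/PS0)
  ✓ 0x25689  — 3 lookups
#1 VA=0x3420003A8 (r,kernel):
  lvl0: tbl 0x20, slot 13 ⇒ 0x27007 (P1/RW1/US1/PS0)
  lvl1: tbl 0x27, slot 16 ⇒ 0x2B007 (P1/RW1/US1/PS0)
  lvl2: tbl 0x2B, slot 0 ⇒ 0x2F007 (P1/RW1/US1/PS0)
  ✓ 0x2F3A8  — 3 lookups
#2 VA=0x20360D22A (r,kernel):
  lvl0: tbl 0x20, slot 8 ⇒ 0x30007 (P1/RW1/US1/PS0)
  lvl1: tbl 0x30, slot 27 ⇒ 0x31007 (P1/RW1/US1/PS0)
  lvl2: tbl 0x31, slot 13 ⇒ 0x32007 (P1/RW1/US1/PS0)
  ✓ 0x3222A  — 3 lookups
#3 VA=0x6800008C8 (r,kernel):
  lvl0: tbl 0x20, slot 26 ⇒ 0xB006 (P0/RW1/US1/PS0)
  → PAGE_NOT_PRESENT  (1 entries read)
#4 VA=0x5C2C00903 (r,kernel):
  lvl0: tbl 0x20, slot 23 ⇒ 0x34007 (P1/RW1/US1/PS0)
  lvl1: tbl 0x34, slot 22 ⇒ 0x72002 (P0/RW1/US0/PS0)
  → PAGE_NOT_PRESENT  (2 entries read)

Entries read for #0: 3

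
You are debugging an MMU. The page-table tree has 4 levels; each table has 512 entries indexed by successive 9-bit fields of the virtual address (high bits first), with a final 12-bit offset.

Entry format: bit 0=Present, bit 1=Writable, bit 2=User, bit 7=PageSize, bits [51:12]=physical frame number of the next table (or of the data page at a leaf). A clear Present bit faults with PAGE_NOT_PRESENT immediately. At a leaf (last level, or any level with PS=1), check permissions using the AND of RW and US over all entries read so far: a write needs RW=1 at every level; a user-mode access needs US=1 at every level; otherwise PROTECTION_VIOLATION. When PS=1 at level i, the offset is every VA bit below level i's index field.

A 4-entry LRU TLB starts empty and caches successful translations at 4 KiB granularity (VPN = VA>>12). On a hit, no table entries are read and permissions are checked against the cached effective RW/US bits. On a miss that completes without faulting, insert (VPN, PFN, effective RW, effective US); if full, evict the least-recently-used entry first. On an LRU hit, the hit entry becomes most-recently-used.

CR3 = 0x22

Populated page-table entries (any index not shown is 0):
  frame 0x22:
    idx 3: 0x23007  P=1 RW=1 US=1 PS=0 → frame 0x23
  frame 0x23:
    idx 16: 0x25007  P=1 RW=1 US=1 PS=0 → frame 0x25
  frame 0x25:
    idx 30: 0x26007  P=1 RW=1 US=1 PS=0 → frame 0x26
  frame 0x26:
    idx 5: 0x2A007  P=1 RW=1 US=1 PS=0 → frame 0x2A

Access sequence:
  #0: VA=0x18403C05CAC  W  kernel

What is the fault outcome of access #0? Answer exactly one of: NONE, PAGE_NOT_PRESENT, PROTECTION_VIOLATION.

Per-access translation:
#0 VA=0x18403C05CAC (w,kernel):
  [0] read 0x22 idx=3: raw=0x23007 flags P=1 W=1 U=1 S=0
  [1] read 0x23 idx=16: raw=0x25007 flags P=1 W=1 U=1 S=0
  [2] read 0x25 idx=30: raw=0x26007 flags P=1 W=1 U=1 S=0
  [3] read 0x26 idx=5: raw=0x2A007 flags P=1 W=1 U=1 S=0
  → PA=0x2ACAC  (4 entries read)

Access #0 fault: NONE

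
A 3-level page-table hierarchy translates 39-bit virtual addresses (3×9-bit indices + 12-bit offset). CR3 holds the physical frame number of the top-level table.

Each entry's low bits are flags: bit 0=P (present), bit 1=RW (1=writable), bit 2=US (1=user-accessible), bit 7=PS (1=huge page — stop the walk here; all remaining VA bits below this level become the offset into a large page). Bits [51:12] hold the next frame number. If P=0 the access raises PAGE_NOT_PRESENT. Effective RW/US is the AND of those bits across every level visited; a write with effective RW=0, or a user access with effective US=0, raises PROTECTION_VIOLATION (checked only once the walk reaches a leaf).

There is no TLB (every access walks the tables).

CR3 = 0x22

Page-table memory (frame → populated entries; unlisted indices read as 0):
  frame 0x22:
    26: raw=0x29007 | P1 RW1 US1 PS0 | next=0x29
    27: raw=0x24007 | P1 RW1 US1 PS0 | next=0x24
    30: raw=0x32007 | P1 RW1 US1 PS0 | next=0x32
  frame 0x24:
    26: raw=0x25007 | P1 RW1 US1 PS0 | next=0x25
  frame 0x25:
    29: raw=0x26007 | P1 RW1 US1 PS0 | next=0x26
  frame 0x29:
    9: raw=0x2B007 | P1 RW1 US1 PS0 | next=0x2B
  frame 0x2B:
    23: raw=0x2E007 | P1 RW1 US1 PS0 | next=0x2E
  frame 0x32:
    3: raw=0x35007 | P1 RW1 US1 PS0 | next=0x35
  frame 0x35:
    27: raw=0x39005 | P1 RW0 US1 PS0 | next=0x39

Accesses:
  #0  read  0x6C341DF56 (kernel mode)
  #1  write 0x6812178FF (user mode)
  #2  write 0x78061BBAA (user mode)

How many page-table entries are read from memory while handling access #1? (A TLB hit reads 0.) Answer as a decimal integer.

Trace:
#0 VA=0x6C341DF56 (r,kernel):
  L0: frame=0x22 idx=27 entry=0x24007 [P=1 RW=1 US=1 PS=0]
  L1: frame=0x24 idx=26 entry=0x25007 [P=1 RW=1 US=1 PS=0]
  L2: frame=0x25 idx=29 entry=0x26007 [P=1 RW=1 US=1 PS=0]
  ⇒ phys 0x26F56  [3 reads]
#1 VA=0x6812178FF (w,user):
  L0: frame=0x22 idx=26 entry=0x29007 [P=1 RW=1 US=1 PS=0]
  L1: frame=0x29 idx=9 entry=0x2B007 [P=1 RW=1 US=1 PS=0]
  L2: frame=0x2B idx=23 entry=0x2E007 [P=1 RW=1 US=1 PS=0]
  ⇒ phys 0x2E8FF  [3 reads]
#2 VA=0x78061BBAA (w,user):
  L0: frame=0x22 idx=30 entry=0x32007 [P=1 RW=1 US=1 PS=0]
  L1: frame=0x32 idx=3 entry=0x35007 [P=1 RW=1 US=1 PS=0]
  L2: frame=0x35 idx=27 entry=0x39005 [P=1 RW=0 US=1 PS=0]
  ⇒ fault: PROTECTION_VIOLATION  — 3 lookups

Entries read for #1: 3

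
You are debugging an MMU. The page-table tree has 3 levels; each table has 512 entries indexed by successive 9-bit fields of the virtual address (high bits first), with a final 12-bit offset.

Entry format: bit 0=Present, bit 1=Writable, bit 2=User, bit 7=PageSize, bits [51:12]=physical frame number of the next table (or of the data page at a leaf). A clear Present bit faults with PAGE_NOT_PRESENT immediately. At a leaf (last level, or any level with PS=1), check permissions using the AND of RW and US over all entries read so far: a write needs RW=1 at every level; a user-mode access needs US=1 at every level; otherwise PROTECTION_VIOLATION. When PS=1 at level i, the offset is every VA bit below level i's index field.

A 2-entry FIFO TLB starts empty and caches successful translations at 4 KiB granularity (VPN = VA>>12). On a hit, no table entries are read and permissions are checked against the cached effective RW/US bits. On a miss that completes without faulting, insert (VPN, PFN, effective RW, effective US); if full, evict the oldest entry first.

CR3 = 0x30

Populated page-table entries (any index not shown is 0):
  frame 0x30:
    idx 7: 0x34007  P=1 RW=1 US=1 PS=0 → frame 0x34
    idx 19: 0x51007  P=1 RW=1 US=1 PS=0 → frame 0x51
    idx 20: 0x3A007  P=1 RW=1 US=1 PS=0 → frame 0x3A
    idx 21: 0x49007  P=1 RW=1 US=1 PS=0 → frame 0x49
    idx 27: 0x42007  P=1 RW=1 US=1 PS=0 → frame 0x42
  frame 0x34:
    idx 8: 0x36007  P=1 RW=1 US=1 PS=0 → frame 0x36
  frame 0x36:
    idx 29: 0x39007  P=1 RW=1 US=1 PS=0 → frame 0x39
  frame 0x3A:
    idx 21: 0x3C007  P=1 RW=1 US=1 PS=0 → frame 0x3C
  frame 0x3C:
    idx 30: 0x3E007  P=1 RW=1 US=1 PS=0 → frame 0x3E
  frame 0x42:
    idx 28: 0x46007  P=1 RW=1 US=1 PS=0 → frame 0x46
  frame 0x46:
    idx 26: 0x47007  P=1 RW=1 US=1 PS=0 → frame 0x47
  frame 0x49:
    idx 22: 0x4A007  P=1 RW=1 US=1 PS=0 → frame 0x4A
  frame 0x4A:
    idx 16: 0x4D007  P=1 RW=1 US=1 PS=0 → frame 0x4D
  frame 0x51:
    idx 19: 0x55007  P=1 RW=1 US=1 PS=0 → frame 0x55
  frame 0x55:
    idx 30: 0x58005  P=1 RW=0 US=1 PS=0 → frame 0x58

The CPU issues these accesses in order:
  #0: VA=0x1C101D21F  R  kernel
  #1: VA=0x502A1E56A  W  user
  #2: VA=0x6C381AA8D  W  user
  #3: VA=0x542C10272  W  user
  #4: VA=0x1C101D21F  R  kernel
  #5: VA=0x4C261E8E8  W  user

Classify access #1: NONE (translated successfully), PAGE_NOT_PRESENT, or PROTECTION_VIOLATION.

Trace:
#0 VA=0x1C101D21F (r,kernel):
  [0] read 0x30 idx=7: raw=0x34007 flags P=1 W=1 U=1 S=0
  [1] read 0x34 idx=8: raw=0x36007 flags P=1 W=1 U=1 S=0
  [2] read 0x36 idx=29: raw=0x39007 flags P=1 W=1 U=1 S=0
  ⇒ phys 0x3921F  [3 reads]
#1 VA=0x502A1E56A (w,user):
  [0] read 0x30 idx=20: raw=0x3A007 flags P=1 W=1 U=1 S=0
  [1] read 0x3A idx=21: raw=0x3C007 flags P=1 W=1 U=1 S=0
  [2] read 0x3C idx=30: raw=0x3E007 flags P=1 W=1 U=1 S=0
  ⇒ phys 0x3E56A  [3 reads]
#2 VA=0x6C381AA8D (w,user):
  [0] read 0x30 idx=27: raw=0x42007 flags P=1 W=1 U=1 S=0
  [1] read 0x42 idx=28: raw=0x46007 flags P=1 W=1 U=1 S=0
  [2] read 0x46 idx=26: raw=0x47007 flags P=1 W=1 U=1 S=0
  ⇒ phys 0x47A8D  [3 reads]
#3 VA=0x542C10272 (w,user):
  [0] read 0x30 idx=21: raw=0x49007 flags P=1 W=1 U=1 S=0
  [1] read 0x49 idx=22: raw=0x4A007 flags P=1 W=1 U=1 S=0
  [2] read 0x4A idx=16: raw=0x4D007 flags P=1 W=1 U=1 S=0
  ⇒ phys 0x4D272  [3 reads]
#4 VA=0x1C101D21F (r,kernel):
  [0] read 0x30 idx=7: raw=0x34007 flags P=1 W=1 U=1 S=0
  [1] read 0x34 idx=8: raw=0x36007 flags P=1 W=1 U=1 S=0
  [2] read 0x36 idx=29: raw=0x39007 flags P=1 W=1 U=1 S=0
  ⇒ phys 0x3921F  [3 reads]
#5 VA=0x4C261E8E8 (w,user):
  [0] read 0x30 idx=19: raw=0x51007 flags P=1 W=1 U=1 S=0
  [1] read 0x51 idx=19: raw=0x55007 flags P=1 W=1 U=1 S=0
  [2] read 0x55 idx=30: raw=0x58005 flags P=1 W=0 U=1 S=0
  ✗ PROTECTION_VIOLATION  [3 reads]

Access #1 fault: NONE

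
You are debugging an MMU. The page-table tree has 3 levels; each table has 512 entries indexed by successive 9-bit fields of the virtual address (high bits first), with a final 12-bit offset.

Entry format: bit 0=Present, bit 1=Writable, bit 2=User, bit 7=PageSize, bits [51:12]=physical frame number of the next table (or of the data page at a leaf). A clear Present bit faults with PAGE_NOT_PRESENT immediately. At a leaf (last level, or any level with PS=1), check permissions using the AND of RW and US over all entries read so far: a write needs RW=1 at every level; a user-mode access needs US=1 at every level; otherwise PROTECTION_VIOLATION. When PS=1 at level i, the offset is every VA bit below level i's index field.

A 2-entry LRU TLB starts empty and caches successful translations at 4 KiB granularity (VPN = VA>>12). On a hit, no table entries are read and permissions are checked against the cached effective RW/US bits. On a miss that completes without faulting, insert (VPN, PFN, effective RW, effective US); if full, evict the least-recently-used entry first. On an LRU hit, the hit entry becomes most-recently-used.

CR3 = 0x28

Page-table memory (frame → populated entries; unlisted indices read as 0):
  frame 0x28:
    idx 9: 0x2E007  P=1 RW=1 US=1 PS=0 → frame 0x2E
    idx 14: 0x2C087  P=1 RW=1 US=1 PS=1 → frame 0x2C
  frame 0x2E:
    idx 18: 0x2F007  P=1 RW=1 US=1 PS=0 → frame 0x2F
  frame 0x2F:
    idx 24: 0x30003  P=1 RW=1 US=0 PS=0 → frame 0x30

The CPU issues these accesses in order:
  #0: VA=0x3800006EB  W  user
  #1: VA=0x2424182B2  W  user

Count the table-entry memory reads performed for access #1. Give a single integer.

Per-access translation:
#0 VA=0x3800006EB (w,user):
  L0 @0x28[14] → 0x2C087  P=1,RW=1,US=1,PS=1
  → PA=0x2C6EB (huge @L0)  (1 entries read)
#1 VA=0x2424182B2 (w,user):
  L0 @0x28[9] → 0x2E007  P=1,RW=1,US=1,PS=0
  L1 @0x2E[18] → 0x2F007  P=1,RW=1,US=1,PS=0
  L2 @0x2F[24] → 0x30003  P=1,RW=1,US=0,PS=0
  ✗ PROTECTION_VIOLATION  [3 reads]

Entries read for #1: 3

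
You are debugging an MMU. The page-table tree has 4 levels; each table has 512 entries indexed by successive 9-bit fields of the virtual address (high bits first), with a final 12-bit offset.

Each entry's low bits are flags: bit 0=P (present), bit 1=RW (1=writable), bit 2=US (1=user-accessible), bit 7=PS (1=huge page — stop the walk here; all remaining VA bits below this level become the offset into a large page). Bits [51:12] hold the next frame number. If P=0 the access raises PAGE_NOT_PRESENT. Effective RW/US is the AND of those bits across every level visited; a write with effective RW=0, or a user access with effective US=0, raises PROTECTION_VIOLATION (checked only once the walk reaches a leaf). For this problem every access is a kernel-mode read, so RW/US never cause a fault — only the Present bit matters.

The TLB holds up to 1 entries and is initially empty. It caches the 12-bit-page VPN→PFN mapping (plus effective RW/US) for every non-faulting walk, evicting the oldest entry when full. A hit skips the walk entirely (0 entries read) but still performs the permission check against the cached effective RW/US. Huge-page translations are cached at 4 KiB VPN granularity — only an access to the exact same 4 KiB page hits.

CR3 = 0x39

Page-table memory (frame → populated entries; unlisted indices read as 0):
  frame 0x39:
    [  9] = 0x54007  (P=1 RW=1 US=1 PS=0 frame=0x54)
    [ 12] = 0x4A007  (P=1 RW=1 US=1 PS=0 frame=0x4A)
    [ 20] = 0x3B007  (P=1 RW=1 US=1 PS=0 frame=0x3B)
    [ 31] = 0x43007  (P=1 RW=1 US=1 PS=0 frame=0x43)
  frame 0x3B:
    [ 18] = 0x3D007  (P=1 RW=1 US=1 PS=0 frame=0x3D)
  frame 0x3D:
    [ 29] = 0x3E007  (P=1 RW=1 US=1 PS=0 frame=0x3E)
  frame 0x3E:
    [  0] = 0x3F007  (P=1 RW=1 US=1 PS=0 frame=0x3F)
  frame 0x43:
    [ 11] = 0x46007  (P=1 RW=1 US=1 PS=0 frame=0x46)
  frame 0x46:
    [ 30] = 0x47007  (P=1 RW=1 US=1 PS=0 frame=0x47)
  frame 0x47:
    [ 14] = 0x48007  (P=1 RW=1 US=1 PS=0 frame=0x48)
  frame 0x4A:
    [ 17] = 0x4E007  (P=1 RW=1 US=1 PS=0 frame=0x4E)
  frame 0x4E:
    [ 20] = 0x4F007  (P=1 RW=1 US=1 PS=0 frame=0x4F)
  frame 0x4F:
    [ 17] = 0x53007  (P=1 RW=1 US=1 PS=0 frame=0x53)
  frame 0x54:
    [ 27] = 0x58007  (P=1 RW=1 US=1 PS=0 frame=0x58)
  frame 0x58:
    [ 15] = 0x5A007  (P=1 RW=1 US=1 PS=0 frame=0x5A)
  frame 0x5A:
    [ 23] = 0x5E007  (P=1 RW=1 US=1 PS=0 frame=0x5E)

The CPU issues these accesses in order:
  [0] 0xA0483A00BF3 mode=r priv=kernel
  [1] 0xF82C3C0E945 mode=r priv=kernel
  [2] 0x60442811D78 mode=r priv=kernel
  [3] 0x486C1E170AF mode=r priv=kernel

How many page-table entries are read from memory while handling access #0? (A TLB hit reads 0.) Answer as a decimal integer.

Trace:
#0 VA=0xA0483A00BF3 (r,kernel):
  lvl0: tbl 0x39, slot 20 ⇒ 0x3B007 (P1/RW1/US1/PS0)
  lvl1: tbl 0x3B, slot 18 ⇒ 0x3D007 (P1/RW1/US1/PS0)
  lvl2: tbl 0x3D, slot 29 ⇒ 0x3E007 (P1/RW1/US1/PS0)
  lvl3: tbl 0x3E, slot 0 ⇒ 0x3F007 (P1/RW1/US1/PS0)
  ⇒ phys 0x3FBF3  [4 reads]
#1 VA=0xF82C3C0E945 (r,kernel):
  lvl0: tbl 0x39, slot 31 ⇒ 0x43007 (P1/RW1/US1/PS0)
  lvl1: tbl 0x43, slot 11 ⇒ 0x46007 (P1/RW1/US1/PS0)
  lvl2: tbl 0x46, slot 30 ⇒ 0x47007 (P1/RW1/US1/PS0)
  lvl3: tbl 0x47, slot 14 ⇒ 0x48007 (P1/RW1/US1/PS0)
  ⇒ phys 0x48945  [4 reads]
#2 VA=0x60442811D78 (r,kernel):
  lvl0: tbl 0x39, slot 12 ⇒ 0x4A007 (P1/RW1/US1/PS0)
  lvl1: tbl 0x4A, slot 17 ⇒ 0x4E007 (P1/RW1/US1/PS0)
  lvl2: tbl 0x4E, slot 20 ⇒ 0x4F007 (P1/RW1/US1/PS0)
  lvl3: tbl 0x4F, slot 17 ⇒ 0x53007 (P1/RW1/US1/PS0)
  ⇒ phys 0x53D78  [4 reads]
#3 VA=0x486C1E170AF (r,kernel):
  lvl0: tbl 0x39, slot 9 ⇒ 0x54007 (P1/RW1/US1/PS0)
  lvl1: tbl 0x54, slot 27 ⇒ 0x58007 (P1/RW1/US1/PS0)
  lvl2: tbl 0x58, slot 15 ⇒ 0x5A007 (P1/RW1/US1/PS0)
  lvl3: tbl 0x5A, slot 23 ⇒ 0x5E007 (P1/RW1/US1/PS0)
  ⇒ phys 0x5E0AF  [4 reads]

Entries read for #0: 4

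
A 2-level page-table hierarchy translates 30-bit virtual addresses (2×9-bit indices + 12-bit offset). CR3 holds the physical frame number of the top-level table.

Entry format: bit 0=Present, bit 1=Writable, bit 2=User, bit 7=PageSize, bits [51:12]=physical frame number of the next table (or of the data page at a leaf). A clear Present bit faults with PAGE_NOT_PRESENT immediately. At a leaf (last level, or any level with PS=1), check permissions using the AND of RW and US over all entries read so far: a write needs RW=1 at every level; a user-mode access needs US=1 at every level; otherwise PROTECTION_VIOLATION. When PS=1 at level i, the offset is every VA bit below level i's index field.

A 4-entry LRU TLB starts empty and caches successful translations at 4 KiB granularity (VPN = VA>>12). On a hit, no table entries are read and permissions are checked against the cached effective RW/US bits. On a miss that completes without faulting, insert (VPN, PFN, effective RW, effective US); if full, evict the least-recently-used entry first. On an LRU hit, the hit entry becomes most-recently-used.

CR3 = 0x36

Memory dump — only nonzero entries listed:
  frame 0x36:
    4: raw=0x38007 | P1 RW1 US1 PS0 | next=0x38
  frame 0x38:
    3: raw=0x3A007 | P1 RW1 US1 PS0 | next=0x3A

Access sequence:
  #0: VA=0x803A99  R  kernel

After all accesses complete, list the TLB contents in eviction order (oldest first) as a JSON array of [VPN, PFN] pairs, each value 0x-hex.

Per-access translation:
#0 VA=0x803A99 (r,kernel):
  L0: frame=0x36 idx=4 entry=0x38007 [P=1 RW=1 US=1 PS=0]
  L1: frame=0x38 idx=3 entry=0x3A007 [P=1 RW=1 US=1 PS=0]
  ⇒ phys 0x3AA99  [2 reads]

TLB: [["0x803", "0x3A"]]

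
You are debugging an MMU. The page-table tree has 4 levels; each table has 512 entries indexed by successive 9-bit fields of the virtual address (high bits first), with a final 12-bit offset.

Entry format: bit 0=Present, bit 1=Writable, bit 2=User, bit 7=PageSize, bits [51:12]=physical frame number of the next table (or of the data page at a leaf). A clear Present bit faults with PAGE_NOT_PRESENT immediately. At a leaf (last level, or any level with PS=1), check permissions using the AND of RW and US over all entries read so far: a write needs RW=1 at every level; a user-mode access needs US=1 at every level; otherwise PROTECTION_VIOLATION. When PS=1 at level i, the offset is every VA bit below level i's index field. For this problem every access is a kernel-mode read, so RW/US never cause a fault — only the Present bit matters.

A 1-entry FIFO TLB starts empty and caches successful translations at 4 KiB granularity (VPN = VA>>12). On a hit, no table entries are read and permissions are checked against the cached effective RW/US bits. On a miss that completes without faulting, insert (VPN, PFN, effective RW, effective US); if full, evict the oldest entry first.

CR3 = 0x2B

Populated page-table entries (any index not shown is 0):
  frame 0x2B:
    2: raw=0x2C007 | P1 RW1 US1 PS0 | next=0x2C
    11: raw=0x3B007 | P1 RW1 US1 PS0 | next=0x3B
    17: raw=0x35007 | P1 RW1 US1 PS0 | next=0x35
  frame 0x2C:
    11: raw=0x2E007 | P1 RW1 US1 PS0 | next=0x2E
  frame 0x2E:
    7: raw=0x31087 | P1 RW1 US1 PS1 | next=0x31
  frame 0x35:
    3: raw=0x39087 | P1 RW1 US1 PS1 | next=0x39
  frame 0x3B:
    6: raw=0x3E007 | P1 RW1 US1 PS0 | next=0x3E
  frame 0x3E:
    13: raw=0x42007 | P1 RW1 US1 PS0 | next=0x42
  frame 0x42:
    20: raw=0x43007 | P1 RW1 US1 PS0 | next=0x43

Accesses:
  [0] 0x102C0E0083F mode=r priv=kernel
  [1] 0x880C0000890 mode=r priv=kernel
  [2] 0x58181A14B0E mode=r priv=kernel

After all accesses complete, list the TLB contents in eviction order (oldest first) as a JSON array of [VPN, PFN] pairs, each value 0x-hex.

Trace:
#0 VA=0x102C0E0083F (r,kernel):
  [0] read 0x2B idx=2: raw=0x2C007 flags P=1 W=1 U=1 S=0
  [1] read 0x2C idx=11: raw=0x2E007 flags P=1 W=1 U=1 S=0
  [2] read 0x2E idx=7: raw=0x31087 flags P=1 W=1 U=1 S=1
  → PA=0x3183F (huge @L2)  (3 entries read)
#1 VA=0x880C0000890 (r,kernel):
  [0] read 0x2B idx=17: raw=0x35007 flags P=1 W=1 U=1 S=0
  [1] read 0x35 idx=3: raw=0x39087 flags P=1 W=1 U=1 S=1
  → PA=0x39890 (huge @L1)  (2 entries read)
#2 VA=0x58181A14B0E (r,kernel):
  [0] read 0x2B idx=11: raw=0x3B007 flags P=1 W=1 U=1 S=0
  [1] read 0x3B idx=6: raw=0x3E007 flags P=1 W=1 U=1 S=0
  [2] read 0x3E idx=13: raw=0x42007 flags P=1 W=1 U=1 S=0
  [3] read 0x42 idx=20: raw=0x43007 flags P=1 W=1 U=1 S=0
  → PA=0x43B0E  (4 entries read)

TLB: [["0x58181A14", "0x43"]]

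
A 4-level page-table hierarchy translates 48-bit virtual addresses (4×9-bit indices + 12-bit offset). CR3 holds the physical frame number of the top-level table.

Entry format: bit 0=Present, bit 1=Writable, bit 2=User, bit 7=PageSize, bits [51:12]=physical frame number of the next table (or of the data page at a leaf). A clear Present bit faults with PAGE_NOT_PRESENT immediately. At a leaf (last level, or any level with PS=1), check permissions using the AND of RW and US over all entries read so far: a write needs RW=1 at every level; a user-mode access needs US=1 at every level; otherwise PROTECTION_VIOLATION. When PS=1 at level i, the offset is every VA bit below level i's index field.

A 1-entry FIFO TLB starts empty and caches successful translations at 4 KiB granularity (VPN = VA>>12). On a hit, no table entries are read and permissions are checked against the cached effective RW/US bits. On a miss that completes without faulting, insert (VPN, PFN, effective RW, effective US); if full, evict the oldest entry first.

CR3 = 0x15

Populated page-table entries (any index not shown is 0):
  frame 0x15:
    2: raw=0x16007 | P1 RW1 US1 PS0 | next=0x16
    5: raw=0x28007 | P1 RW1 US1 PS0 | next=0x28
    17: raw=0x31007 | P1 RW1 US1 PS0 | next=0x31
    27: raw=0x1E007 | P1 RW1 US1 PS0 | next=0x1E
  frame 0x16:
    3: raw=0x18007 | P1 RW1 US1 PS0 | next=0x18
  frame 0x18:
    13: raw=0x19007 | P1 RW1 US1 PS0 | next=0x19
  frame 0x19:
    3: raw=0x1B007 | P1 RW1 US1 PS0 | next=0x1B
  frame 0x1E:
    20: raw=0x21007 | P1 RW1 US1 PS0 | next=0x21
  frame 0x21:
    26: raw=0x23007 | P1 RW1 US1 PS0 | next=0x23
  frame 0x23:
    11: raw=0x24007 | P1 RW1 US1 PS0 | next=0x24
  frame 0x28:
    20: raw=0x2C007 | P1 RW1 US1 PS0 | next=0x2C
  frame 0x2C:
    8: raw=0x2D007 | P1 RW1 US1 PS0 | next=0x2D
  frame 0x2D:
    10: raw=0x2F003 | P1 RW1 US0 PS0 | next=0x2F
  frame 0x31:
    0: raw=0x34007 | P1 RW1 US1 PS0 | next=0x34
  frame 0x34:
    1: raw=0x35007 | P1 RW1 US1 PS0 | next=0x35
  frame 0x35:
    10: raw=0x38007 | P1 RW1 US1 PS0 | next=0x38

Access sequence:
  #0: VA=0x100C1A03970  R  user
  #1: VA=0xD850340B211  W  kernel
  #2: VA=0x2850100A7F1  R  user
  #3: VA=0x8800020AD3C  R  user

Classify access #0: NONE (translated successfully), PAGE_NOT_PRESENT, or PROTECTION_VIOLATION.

Walk each access:
#0 VA=0x100C1A03970 (r,user):
  [0] read 0x15 idx=2: raw=0x16007 flags P=1 W=1 U=1 S=0
  [1] read 0x16 idx=3: raw=0x18007 flags P=1 W=1 U=1 S=0
  [2] read 0x18 idx=13: raw=0x19007 flags P=1 W=1 U=1 S=0
  [3] read 0x19 idx=3: raw=0x1B007 flags P=1 W=1 U=1 S=0
  ✓ 0x1B970  — 4 lookups
#1 VA=0xD850340B211 (w,kernel):
  [0] read 0x15 idx=27: raw=0x1E007 flags P=1 W=1 U=1 S=0
  [1] read 0x1E idx=20: raw=0x21007 flags P=1 W=1 U=1 S=0
  [2] read 0x21 idx=26: raw=0x23007 flags P=1 W=1 U=1 S=0
  [3] read 0x23 idx=11: raw=0x24007 flags P=1 W=1 U=1 S=0
  ✓ 0x24211  — 4 lookups
#2 VA=0x2850100A7F1 (r,user):
  [0] read 0x15 idx=5: raw=0x28007 flags P=1 W=1 U=1 S=0
  [1] read 0x28 idx=20: raw=0x2C007 flags P=1 W=1 U=1 S=0
  [2] read 0x2C idx=8: raw=0x2D007 flags P=1 W=1 U=1 S=0
  [3] read 0x2D idx=10: raw=0x2F003 flags P=1 W=1 U=0 S=0
  → PROTECTION_VIOLATION  (4 entries read)
#3 VA=0x8800020AD3C (r,user):
  [0] read 0x15 idx=17: raw=0x31007 flags P=1 W=1 U=1 S=0
  [1] read 0x31 idx=0: raw=0x34007 flags P=1 W=1 U=1 S=0
  [2] read 0x34 idx=1: raw=0x35007 flags P=1 W=1 U=1 S=0
  [3] read 0x35 idx=10: raw=0x38007 flags P=1 W=1 U=1 S=0
  ✓ 0x38D3C  — 4 lookups

Access #0 fault: NONE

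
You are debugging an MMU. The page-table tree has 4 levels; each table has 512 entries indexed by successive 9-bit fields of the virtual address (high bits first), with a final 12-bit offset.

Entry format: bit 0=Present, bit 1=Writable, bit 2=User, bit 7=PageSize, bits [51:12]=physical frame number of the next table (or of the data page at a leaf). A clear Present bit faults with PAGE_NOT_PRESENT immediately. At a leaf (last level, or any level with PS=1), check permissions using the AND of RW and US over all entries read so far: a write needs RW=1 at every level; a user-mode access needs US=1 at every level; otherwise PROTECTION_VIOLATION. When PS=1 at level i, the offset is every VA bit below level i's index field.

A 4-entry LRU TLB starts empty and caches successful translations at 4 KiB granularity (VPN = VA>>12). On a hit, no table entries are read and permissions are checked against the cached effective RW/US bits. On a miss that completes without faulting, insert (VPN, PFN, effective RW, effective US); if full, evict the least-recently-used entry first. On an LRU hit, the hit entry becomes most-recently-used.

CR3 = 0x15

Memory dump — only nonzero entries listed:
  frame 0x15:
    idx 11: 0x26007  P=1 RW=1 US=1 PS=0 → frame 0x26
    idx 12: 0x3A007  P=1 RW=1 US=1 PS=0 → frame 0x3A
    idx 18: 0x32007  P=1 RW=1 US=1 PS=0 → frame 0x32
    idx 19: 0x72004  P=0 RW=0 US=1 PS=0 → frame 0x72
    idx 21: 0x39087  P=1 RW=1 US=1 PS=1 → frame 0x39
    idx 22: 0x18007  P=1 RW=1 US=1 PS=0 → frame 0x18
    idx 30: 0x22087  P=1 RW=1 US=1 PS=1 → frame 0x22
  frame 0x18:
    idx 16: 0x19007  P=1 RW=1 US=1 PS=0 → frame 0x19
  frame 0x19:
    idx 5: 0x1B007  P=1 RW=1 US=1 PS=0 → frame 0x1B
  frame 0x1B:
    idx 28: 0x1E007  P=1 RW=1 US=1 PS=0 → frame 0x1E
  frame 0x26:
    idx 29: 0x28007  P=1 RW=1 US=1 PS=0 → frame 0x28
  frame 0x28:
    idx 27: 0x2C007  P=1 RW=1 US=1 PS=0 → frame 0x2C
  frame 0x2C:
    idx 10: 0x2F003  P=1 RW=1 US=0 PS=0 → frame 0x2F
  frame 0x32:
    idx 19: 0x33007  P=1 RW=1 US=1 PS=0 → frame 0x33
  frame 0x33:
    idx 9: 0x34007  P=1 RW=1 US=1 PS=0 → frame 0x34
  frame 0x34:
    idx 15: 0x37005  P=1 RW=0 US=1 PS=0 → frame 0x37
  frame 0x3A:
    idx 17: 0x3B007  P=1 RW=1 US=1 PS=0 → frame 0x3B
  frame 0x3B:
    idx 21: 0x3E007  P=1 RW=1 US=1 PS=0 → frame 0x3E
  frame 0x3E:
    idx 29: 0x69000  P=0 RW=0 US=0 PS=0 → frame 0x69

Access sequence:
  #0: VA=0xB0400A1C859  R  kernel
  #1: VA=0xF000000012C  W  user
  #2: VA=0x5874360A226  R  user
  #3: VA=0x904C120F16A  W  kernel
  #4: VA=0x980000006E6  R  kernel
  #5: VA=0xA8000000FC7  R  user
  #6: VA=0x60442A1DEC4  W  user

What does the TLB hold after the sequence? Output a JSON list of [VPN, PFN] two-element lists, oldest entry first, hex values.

Per-access translation:
#0 VA=0xB0400A1C859 (r,kernel):
  lvl0: tbl 0x15, slot 22 ⇒ 0x18007 (P1/RW1/US1/PS0)
  lvl1: tbl 0x18, slot 16 ⇒ 0x19007 (P1/RW1/US1/PS0)
  lvl2: tbl 0x19, slot 5 ⇒ 0x1B007 (P1/RW1/US1/PS0)
  lvl3: tbl 0x1B, slot 28 ⇒ 0x1E007 (P1/RW1/US1/PS0)
  ⇒ phys 0x1E859  [4 reads]
#1 VA=0xF000000012C (w,user):
  lvl0: tbl 0x15, slot 30 ⇒ 0x22087 (P1/RW1/US1/PS1)
  ⇒ phys 0x2212C (huge @L0)  [1 reads]
#2 VA=0x5874360A226 (r,user):
  lvl0: tbl 0x15, slot 11 ⇒ 0x26007 (P1/RW1/US1/PS0)
  lvl1: tbl 0x26, slot 29 ⇒ 0x28007 (P1/RW1/US1/PS0)
  lvl2: tbl 0x28, slot 27 ⇒ 0x2C007 (P1/RW1/US1/PS0)
  lvl3: tbl 0x2C, slot 10 ⇒ 0x2F003 (P1/RW1/US0/PS0)
  ✗ PROTECTION_VIOLATION  [4 reads]
#3 VA=0x904C120F16A (w,kernel):
  lvl0: tbl 0x15, slot 18 ⇒ 0x32007 (P1/RW1/US1/PS0)
  lvl1: tbl 0x32, slot 19 ⇒ 0x33007 (P1/RW1/US1/PS0)
  lvl2: tbl 0x33, slot 9 ⇒ 0x34007 (P1/RW1/US1/PS0)
  lvl3: tbl 0x34, slot 15 ⇒ 0x37005 (P1/RW0/US1/PS0)
  ✗ PROTECTION_VIOLATION  [4 reads]
#4 VA=0x980000006E6 (r,kernel):
  lvl0: tbl 0x15, slot 19 ⇒ 0x72004 (P0/RW0/US1/PS0)
  ✗ PAGE_NOT_PRESENT  [1 reads]
#5 VA=0xA8000000FC7 (r,user):
  lvl0: tbl 0x15, slot 21 ⇒ 0x39087 (P1/RW1/US1/PS1)
  ⇒ phys 0x39FC7 (huge @L0)  [1 reads]
#6 VA=0x60442A1DEC4 (w,user):
  lvl0: tbl 0x15, slot 12 ⇒ 0x3A007 (P1/RW1/US1/PS0)
  lvl1: tbl 0x3A, slot 17 ⇒ 0x3B007 (P1/RW1/US1/PS0)
  lvl2: tbl 0x3B, slot 21 ⇒ 0x3E007 (P1/RW1/US1/PS0)
  lvl3: tbl 0x3E, slot 29 ⇒ 0x69000 (P0/RW0/US0/PS0)
  ✗ PAGE_NOT_PRESENT  [4 reads]

TLB: [["0xB0400A1C", "0x1E"], ["0xF0000000", "0x22"], ["0xA8000000", "0x39"]]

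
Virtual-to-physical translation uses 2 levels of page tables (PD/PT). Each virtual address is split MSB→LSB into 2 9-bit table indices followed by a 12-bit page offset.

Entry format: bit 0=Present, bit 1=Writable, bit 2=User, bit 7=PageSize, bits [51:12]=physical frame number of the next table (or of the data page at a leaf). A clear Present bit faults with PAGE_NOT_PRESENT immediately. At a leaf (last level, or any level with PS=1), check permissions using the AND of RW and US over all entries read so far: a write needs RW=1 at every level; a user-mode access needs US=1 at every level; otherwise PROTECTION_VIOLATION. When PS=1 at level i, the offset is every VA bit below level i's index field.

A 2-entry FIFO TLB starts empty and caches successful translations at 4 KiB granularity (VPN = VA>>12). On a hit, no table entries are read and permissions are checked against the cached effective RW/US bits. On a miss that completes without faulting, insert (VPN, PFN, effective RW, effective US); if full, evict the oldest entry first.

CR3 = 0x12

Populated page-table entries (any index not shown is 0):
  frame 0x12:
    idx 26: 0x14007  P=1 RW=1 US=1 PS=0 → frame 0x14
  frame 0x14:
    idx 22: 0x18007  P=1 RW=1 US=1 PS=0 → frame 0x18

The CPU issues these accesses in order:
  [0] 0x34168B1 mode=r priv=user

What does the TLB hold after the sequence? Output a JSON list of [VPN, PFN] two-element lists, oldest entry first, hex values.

Walk each access:
#0 VA=0x34168B1 (r,user):
  lvl0: tbl 0x12, slot 26 ⇒ 0x14007 (P1/RW1/US1/PS0)
  lvl1: tbl 0x14, slot 22 ⇒ 0x18007 (P1/RW1/US1/PS0)
  ✓ 0x188B1  — 2 lookups

TLB: [["0x3416", "0x18"]]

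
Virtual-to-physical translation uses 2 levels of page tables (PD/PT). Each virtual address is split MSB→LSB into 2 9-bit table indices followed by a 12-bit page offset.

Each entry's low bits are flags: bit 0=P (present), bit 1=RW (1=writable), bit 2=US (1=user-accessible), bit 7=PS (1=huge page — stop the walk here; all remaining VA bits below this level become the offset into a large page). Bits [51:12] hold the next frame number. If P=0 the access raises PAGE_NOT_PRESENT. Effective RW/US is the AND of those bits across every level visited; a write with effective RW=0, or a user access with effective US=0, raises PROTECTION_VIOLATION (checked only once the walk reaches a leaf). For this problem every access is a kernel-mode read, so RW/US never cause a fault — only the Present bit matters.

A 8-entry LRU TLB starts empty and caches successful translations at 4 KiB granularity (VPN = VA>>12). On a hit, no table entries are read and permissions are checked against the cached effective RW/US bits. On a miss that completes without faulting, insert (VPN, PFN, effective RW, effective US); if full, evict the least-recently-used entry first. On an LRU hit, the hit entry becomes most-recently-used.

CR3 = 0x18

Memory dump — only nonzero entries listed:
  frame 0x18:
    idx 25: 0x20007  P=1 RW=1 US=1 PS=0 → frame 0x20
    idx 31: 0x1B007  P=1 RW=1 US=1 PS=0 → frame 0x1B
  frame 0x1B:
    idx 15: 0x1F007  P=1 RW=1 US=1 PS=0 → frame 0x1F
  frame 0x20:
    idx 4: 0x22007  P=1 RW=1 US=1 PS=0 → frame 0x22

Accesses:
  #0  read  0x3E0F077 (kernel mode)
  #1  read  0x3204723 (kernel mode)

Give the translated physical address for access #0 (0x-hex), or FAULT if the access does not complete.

Walk each access:
#0 VA=0x3E0F077 (r,kernel):
  [0] read 0x18 idx=31: raw=0x1B007 flags P=1 W=1 U=1 S=0
  [1] read 0x1B idx=15: raw=0x1F007 flags P=1 W=1 U=1 S=0
  ⇒ phys 0x1F077  [2 reads]
#1 VA=0x3204723 (r,kernel):
  [0] read 0x18 idx=25: raw=0x20007 flags P=1 W=1 U=1 S=0
  [1] read 0x20 idx=4: raw=0x22007 flags P=1 W=1 U=1 S=0
  ⇒ phys 0x22723  [2 reads]

Access #0 PA: 0x1F077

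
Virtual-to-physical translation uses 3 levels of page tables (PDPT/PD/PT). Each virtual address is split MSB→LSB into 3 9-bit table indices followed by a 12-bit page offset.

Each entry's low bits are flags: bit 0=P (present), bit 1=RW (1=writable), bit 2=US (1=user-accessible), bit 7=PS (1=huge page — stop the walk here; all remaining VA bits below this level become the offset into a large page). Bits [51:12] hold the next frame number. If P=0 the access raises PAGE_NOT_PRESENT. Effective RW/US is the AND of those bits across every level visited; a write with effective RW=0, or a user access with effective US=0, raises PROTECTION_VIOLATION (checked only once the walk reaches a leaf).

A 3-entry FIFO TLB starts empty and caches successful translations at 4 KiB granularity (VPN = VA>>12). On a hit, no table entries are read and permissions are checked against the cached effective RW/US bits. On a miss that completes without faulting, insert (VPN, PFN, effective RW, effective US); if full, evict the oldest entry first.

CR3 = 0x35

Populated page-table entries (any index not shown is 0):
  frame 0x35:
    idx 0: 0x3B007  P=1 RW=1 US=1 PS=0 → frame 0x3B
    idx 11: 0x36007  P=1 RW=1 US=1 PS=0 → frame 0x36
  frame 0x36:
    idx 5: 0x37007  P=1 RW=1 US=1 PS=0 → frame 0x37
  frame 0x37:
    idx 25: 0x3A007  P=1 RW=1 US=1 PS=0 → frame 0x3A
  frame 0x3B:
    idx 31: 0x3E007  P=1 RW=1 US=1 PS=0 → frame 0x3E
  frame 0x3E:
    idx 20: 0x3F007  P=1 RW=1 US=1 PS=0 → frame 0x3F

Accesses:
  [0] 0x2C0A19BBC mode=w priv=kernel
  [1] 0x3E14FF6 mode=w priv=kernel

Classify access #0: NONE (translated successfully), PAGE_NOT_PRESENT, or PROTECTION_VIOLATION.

Per-access translation:
#0 VA=0x2C0A19BBC (w,kernel):
  lvl0: tbl 0x35, slot 11 ⇒ 0x36007 (P1/RW1/US1/PS0)
  lvl1: tbl 0x36, slot 5 ⇒ 0x37007 (P1/RW1/US1/PS0)
  lvl2: tbl 0x37, slot 25 ⇒ 0x3A007 (P1/RW1/US1/PS0)
  ✓ 0x3ABBC  — 3 lookups
#1 VA=0x3E14FF6 (w,kernel):
  lvl0: tbl 0x35, slot 0 ⇒ 0x3B007 (P1/RW1/US1/PS0)
  lvl1: tbl 0x3B, slot 31 ⇒ 0x3E007 (P1/RW1/US1/PS0)
  lvl2: tbl 0x3E, slot 20 ⇒ 0x3F007 (P1/RW1/US1/PS0)
  ✓ 0x3FFF6  — 3 lookups

Access #0 fault: NONE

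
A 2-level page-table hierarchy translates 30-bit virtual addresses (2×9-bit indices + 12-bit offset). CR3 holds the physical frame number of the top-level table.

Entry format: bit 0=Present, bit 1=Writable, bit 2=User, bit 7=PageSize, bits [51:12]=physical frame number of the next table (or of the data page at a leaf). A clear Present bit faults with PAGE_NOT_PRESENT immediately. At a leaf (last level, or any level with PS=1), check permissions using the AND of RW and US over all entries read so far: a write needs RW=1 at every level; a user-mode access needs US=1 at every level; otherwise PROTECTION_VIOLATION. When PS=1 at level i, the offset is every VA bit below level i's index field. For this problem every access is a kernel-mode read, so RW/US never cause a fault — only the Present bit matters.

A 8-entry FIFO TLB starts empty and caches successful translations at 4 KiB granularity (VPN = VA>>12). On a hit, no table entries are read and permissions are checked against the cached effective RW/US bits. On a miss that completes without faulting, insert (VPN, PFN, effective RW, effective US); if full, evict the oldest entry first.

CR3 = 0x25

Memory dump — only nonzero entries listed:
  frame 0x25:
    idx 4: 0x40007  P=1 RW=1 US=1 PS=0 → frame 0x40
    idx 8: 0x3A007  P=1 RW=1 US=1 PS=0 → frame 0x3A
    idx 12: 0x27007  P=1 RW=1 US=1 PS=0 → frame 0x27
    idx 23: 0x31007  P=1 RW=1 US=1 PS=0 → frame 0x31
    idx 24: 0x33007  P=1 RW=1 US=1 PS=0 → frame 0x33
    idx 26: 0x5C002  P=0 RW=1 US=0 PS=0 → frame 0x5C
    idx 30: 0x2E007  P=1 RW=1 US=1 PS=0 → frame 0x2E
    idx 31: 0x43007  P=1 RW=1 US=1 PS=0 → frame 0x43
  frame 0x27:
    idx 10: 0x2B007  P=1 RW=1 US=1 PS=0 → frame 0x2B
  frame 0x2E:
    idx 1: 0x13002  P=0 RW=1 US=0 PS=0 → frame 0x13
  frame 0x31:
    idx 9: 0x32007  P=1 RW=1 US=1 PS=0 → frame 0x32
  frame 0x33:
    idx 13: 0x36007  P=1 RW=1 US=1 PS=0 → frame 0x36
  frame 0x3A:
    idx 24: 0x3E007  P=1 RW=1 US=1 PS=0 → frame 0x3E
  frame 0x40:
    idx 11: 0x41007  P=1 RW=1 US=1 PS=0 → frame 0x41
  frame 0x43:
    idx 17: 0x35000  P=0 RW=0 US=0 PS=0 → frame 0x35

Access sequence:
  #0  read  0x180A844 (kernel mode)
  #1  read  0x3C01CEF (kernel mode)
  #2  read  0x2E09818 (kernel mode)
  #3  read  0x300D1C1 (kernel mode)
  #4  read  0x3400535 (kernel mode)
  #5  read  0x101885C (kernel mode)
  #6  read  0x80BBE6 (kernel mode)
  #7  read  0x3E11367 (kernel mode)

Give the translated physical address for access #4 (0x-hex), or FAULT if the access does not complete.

Walk each access:
#0 VA=0x180A844 (r,kernel):
  lvl0: tbl 0x25, slot 12 ⇒ 0x27007 (P1/RW1/US1/PS0)
  lvl1: tbl 0x27, slot 10 ⇒ 0x2B007 (P1/RW1/US1/PS0)
  → PA=0x2B844  (2 entries read)
#1 VA=0x3C01CEF (r,kernel):
  lvl0: tbl 0x25, slot 30 ⇒ 0x2E007 (P1/RW1/US1/PS0)
  lvl1: tbl 0x2E, slot 1 ⇒ 0x13002 (P0/RW1/US0/PS0)
  ⇒ fault: PAGE_NOT_PRESENT  — 2 lookups
#2 VA=0x2E09818 (r,kernel):
  lvl0: tbl 0x25, slot 23 ⇒ 0x31007 (P1/RW1/US1/PS0)
  lvl1: tbl 0x31, slot 9 ⇒ 0x32007 (P1/RW1/US1/PS0)
  → PA=0x32818  (2 entries read)
#3 VA=0x300D1C1 (r,kernel):
  lvl0: tbl 0x25, slot 24 ⇒ 0x33007 (P1/RW1/US1/PS0)
  lvl1: tbl 0x33, slot 13 ⇒ 0x36007 (P1/RW1/US1/PS0)
  → PA=0x361C1  (2 entries read)
#4 VA=0x3400535 (r,kernel):
  lvl0: tbl 0x25, slot 26 ⇒ 0x5C002 (P0/RW1/US0/PS0)
  ⇒ fault: PAGE_NOT_PRESENT  — 1 lookups
#5 VA=0x101885C (r,kernel):
  lvl0: tbl 0x25, slot 8 ⇒ 0x3A007 (P1/RW1/US1/PS0)
  lvl1: tbl 0x3A, slot 24 ⇒ 0x3E007 (P1/RW1/US1/PS0)
  → PA=0x3E85C  (2 entries read)
#6 VA=0x80BBE6 (r,kernel):
  lvl0: tbl 0x25, slot 4 ⇒ 0x40007 (P1/RW1/US1/PS0)
  lvl1: tbl 0x40, slot 11 ⇒ 0x41007 (P1/RW1/US1/PS0)
  → PA=0x41BE6  (2 entries read)
#7 VA=0x3E11367 (r,kernel):
  lvl0: tbl 0x25, slot 31 ⇒ 0x43007 (P1/RW1/US1/PS0)
  lvl1: tbl 0x43, slot 17 ⇒ 0x35000 (P0/RW0/US0/PS0)
  ⇒ fault: PAGE_NOT_PRESENT  — 2 lookups

Access #4 PA: FAULT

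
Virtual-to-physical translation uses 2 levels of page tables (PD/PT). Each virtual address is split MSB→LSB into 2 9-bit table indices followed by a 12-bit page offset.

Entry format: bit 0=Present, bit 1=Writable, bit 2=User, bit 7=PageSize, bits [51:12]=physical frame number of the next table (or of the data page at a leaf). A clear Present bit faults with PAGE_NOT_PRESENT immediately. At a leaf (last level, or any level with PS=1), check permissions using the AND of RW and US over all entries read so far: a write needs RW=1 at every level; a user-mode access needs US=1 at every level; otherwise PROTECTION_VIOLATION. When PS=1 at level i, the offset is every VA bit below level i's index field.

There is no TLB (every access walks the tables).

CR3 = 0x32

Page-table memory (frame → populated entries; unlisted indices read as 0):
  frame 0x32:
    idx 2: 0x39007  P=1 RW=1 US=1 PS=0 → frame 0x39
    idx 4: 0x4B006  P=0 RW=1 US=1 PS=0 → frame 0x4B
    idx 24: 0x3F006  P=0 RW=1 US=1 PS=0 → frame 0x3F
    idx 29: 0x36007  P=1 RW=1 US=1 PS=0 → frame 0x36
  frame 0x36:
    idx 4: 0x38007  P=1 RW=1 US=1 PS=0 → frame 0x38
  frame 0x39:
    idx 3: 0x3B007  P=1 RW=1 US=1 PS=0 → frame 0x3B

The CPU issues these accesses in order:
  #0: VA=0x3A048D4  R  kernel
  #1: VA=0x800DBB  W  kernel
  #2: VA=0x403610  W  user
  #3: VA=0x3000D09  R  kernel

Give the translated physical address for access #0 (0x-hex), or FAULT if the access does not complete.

Trace:
#0 VA=0x3A048D4 (r,kernel):
  lvl0: tbl 0x32, slot 29 ⇒ 0x36007 (P1/RW1/US1/PS0)
  lvl1: tbl 0x36, slot 4 ⇒ 0x38007 (P1/RW1/US1/PS0)
  ⇒ phys 0x388D4  [2 reads]
#1 VA=0x800DBB (w,kernel):
  lvl0: tbl 0x32, slot 4 ⇒ 0x4B006 (P0/RW1/US1/PS0)
  ⇒ fault: PAGE_NOT_PRESENT  — 1 lookups
#2 VA=0x403610 (w,user):
  lvl0: tbl 0x32, slot 2 ⇒ 0x39007 (P1/RW1/US1/PS0)
  lvl1: tbl 0x39, slot 3 ⇒ 0x3B007 (P1/RW1/US1/PS0)
  ⇒ phys 0x3B610  [2 reads]
#3 VA=0x3000D09 (r,kernel):
  lvl0: tbl 0x32, slot 24 ⇒ 0x3F006 (P0/RW1/US1/PS0)
  ⇒ fault: PAGE_NOT_PRESENT  — 1 lookups

Access #0 PA: 0x388D4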